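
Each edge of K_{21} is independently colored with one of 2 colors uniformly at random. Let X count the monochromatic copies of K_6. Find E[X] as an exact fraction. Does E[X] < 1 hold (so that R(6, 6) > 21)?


E[X] = C(21, 6) · 2^{1 − 15} = 54264 · 2^{−14} = 54264/16384.
As a reduced fraction: E[X] = 6783/2048 ≈ 3.312.
Is E[X] < 1? NO.
Since E[X] ≥ 1, the first-moment bound is inconclusive at n = 21; it does NOT by itself certify R(6, 6) > 21.

E[X] = 6783/2048 ≈ 3.312; E[X] ≥ 1; first-moment method inconclusive here.


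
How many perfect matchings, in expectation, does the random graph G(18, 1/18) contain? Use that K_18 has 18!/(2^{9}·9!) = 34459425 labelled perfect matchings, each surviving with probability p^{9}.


K_18 has 18!/(2^{9}·9!) = 34459425 labelled perfect matchings.
For each such perfect matching H, let X_H = 1 if all 9 edges of H are present in G. Then P[X_H = 1] = p^{9} = (1/18)^{9} = 1/198359290368.
By linearity of expectation: E[X] = Σ_H E[X_H] = 34459425 · p^{9} = 34459425 · 1/198359290368 = 425425/2448880128.
Numerically: E[X] ≈ 0.0001737.

E[X] = 34459425 · (1/18)^{9} = 425425/2448880128 ≈ 0.0001737.


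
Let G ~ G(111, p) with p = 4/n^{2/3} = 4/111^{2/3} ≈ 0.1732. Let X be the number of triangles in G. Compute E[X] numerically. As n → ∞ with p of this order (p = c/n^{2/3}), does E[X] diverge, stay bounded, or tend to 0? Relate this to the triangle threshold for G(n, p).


Number of potential triangles: C(111, 3) = 221815.
Each occurs with probability p³ ≈ (0.1732)³ ≈ 5.194384e-03.
By linearity: E[X] = C(111, 3)·p³ ≈ 221815 · 5.194384e-03 ≈ 1152.1922.
Since α = 2/3 < 1, p = c/n^{2/3} ≫ 1/n is above the triangle threshold p ~ 1/n. Asymptotically E[X] ~ (c³/6)·n^{3(1−α)} = (4³/6)·n^{1} → ∞; triangles are abundant w.h.p.

E[X] ≈ 1152.1922; in regime p = Θ(1/n^{2/3}) E[X] diverges (above the triangle threshold p ~ 1/n).


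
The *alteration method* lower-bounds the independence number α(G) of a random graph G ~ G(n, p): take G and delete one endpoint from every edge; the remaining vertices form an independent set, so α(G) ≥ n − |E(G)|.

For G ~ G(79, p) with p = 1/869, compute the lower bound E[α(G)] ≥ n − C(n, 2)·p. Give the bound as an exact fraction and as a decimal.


E[|E(G)|] = C(79, 2)·p = 3081 · (1/869) = 39/11.
E[α(G)] ≥ n − E[|E(G)|] = 79 − 39/11 = 830/11.
Numerically: ≈ 75.45455.
(This is only a lower bound; the true E[α(G)] may be larger.)

E[α(G)] ≥ 830/11 ≈ 75.45455.


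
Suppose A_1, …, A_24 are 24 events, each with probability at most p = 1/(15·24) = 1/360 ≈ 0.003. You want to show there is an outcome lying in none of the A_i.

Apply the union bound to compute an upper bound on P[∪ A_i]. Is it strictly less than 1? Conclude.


Union bound: P[∪_{i=1}^{24} A_i] ≤ Σ_i P[A_i] ≤ 24·p = 24·(1/360) = 1/15.
Numerically: 1/15 ≈ 0.067.
Is 1/15 < 1? YES.
Since P[∪ A_i] ≤ 1/15 < 1, the complement has P[∩ A_i^c] ≥ 1 − 1/15 = 14/15 > 0, so some outcome avoids every A_i.

24·p = 1/15 ≈ 0.067; existence CERTIFIED by the union bound.


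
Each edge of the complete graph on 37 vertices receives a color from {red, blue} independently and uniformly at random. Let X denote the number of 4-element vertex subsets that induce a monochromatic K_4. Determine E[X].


Let X = Σ_S X_S over the C(37, 4) = 66045 subsets S of size 4, where X_S = 1 if the K_4 on S is monochromatic.
For a fixed S, the K_4 on S has C(4, 2) = 6 edges. P[all 6 edges red] = (1/2)^6, and likewise for blue, so P[monochromatic] = 2·(1/2)^6 = 2^{1 − 6} = 1/32.
By linearity: E[X] = C(37, 4) · 2^{1 − 6} = 66045 · 1/32 = 66045/32.
Numerically: E[X] ≈ 2063.90625.

E[X] = C(37,4)·2^(1−C(4,2)) = 66045/32 ≈ 2063.90625.


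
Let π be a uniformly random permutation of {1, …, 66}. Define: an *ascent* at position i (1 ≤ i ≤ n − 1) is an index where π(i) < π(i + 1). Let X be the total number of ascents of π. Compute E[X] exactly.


Write X = Σ X_I over i = 1, …, 65, with X_I the indicator of one ascent.
There are 65 indicators.
For each fixed i, the pair (π(i), π(i+1)) is a uniformly random ordered pair of distinct values from {1, …, 66}; by symmetry P[π(i) < π(i+1)] = 1/2.
By linearity: E[X] = 65 · (1/2) = (66 − 1) · (1/2) = 65/2 ≈ 32.5000.

E[X] = 65/2 = 32.5000.


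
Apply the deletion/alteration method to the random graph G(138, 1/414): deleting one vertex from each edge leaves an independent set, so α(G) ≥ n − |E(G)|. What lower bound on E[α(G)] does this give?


E[|E(G)|] = C(138, 2)·p = 9453 · (1/414) = 137/6.
E[α(G)] ≥ n − E[|E(G)|] = 138 − 137/6 = 691/6.
Numerically: ≈ 115.1667.
(This is only a lower bound; the true E[α(G)] may be larger.)

E[α(G)] ≥ 691/6 ≈ 115.1667.


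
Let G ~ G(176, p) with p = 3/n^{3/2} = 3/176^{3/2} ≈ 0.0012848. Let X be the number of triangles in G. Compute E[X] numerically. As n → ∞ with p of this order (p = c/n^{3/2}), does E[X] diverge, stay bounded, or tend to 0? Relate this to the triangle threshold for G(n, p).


Number of potential triangles: C(176, 3) = 893200.
Each occurs with probability p³ ≈ (0.0012848)³ ≈ 2.1210786e-09.
By linearity: E[X] = C(176, 3)·p³ ≈ 893200 · 2.1210786e-09 ≈ 0.00189.
Since α = 3/2 > 1, p = c/n^{3/2} = o(1/n) is below the triangle threshold p ~ 1/n. Asymptotically E[X] ~ (c³/6)·n^{3(1−α)} = (3³/6)·n^{-1.5} → 0, so by Markov's inequality G has no triangles w.h.p.

E[X] ≈ 0.00189; in regime p = Θ(1/n^{3/2}) E[X] tends to 0 (below the triangle threshold p ~ 1/n).


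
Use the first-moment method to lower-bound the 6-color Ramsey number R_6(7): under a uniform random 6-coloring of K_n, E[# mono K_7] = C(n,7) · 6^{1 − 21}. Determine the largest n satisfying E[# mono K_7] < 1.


We need C(n, 7) · 6^{1 − 21} < 1, i.e. C(n, 7) < 6^{21 − 1} = 3656158440062976.
Check values of n near the boundary:
  n = 566: C(566, 7) = 3557206237959440; 3557206237959440 < 3656158440062976? YES
  n = 567: C(567, 7) = 3601671315933933; 3601671315933933 < 3656158440062976? YES
  n = 568: C(568, 7) = 3646611956239704; 3646611956239704 < 3656158440062976? YES
  n = 569: C(569, 7) = 3692032389858348; 3692032389858348 < 3656158440062976? NO
  n = 570: C(570, 7) = 3737936877831720; 3737936877831720 < 3656158440062976? NO
The largest n with C(n, 7) < 3656158440062976 is n = 568 (where E[X] = 16882462760369/16926659444736 ≈ 0.997). Hence R_6(7) > 568, i.e. R_6(7) ≥ 569.

Largest n = 568; hence R_6(7) > 568.


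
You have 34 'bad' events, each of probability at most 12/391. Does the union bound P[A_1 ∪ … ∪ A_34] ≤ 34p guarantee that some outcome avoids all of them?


Union bound: P[∪_{i=1}^{34} A_i] ≤ Σ_i P[A_i] ≤ 34·p = 34·(12/391) = 24/23.
Numerically: 24/23 ≈ 1.0434783.
Is 24/23 < 1? NO.
Since the bound 24/23 is ≥ 1, the union bound is uninformative here; it does NOT by itself certify existence.

34·p = 24/23 ≈ 1.0434783; existence NOT certified by the union bound.


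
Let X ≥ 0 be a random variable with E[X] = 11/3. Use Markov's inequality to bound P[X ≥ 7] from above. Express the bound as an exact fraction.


μ = E[X] = 11/3, a = 7.
Markov: P[X ≥ 7] ≤ μ/a = (11/3)/7 = 11/21.
Numerically: ≈ 0.52381.
(Since a = 7 > μ = 3.66667, the bound 11/21 is < 1 and informative.)

P[X ≥ 7] ≤ 11/21 ≈ 0.52381.


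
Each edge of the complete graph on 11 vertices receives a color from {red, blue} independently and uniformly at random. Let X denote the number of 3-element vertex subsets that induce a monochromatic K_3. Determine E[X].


Let X = Σ_S X_S over the C(11, 3) = 165 subsets S of size 3, where X_S = 1 if the K_3 on S is monochromatic.
For a fixed S, the K_3 on S has C(3, 2) = 3 edges. P[all 3 edges red] = (1/2)^3, and likewise for blue, so P[monochromatic] = 2·(1/2)^3 = 2^{1 − 3} = 1/4.
By linearity: E[X] = C(11, 3) · 2^{1 − 3} = 165 · 1/4 = 165/4.
Numerically: E[X] ≈ 41.25000.

E[X] = C(11,3)·2^(1−C(3,2)) = 165/4 ≈ 41.25000.


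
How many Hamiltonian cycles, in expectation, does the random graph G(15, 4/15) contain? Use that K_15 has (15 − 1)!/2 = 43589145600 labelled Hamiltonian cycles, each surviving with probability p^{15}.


K_15 has (15 − 1)!/2 = 43589145600 labelled Hamiltonian cycles.
For each such Hamiltonian cycle H, let X_H = 1 if all 15 edges of H are present in G. Then P[X_H = 1] = p^{15} = (4/15)^{15} = 1073741824/437893890380859375.
By linearity of expectation: E[X] = Σ_H E[X_H] = 43589145600 · p^{15} = 43589145600 · 1073741824/437893890380859375 = 7704277975826432/72081298828125.
Numerically: E[X] ≈ 106.88.

E[X] = 43589145600 · (4/15)^{15} = 7704277975826432/72081298828125 ≈ 106.88.


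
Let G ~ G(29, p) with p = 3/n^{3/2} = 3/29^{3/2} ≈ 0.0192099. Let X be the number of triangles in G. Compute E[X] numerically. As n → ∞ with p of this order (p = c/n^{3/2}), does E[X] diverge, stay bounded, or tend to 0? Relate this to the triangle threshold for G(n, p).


Number of potential triangles: C(29, 3) = 3654.
Each occurs with probability p³ ≈ (0.0192099)³ ≈ 7.08880082e-06.
By linearity: E[X] = C(29, 3)·p³ ≈ 3654 · 7.08880082e-06 ≈ 0.025902.
Since α = 3/2 > 1, p = c/n^{3/2} = o(1/n) is below the triangle threshold p ~ 1/n. Asymptotically E[X] ~ (c³/6)·n^{3(1−α)} = (3³/6)·n^{-1.5} → 0, so by Markov's inequality G has no triangles w.h.p.

E[X] ≈ 0.025902; in regime p = Θ(1/n^{3/2}) E[X] tends to 0 (below the triangle threshold p ~ 1/n).


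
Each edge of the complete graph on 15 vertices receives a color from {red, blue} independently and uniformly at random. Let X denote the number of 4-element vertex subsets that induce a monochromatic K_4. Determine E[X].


Let X = Σ_S X_S over the C(15, 4) = 1365 subsets S of size 4, where X_S = 1 if the K_4 on S is monochromatic.
For a fixed S, the K_4 on S has C(4, 2) = 6 edges. P[all 6 edges red] = (1/2)^6, and likewise for blue, so P[monochromatic] = 2·(1/2)^6 = 2^{1 − 6} = 1/32.
By linearity of expectation: E[X] = C(15, 4) · 2^{1 − 6} = 1365 · 1/32 = 1365/32.
Numerically: E[X] ≈ 42.65625.

E[X] = C(15,4)·2^(1−C(4,2)) = 1365/32 ≈ 42.65625.


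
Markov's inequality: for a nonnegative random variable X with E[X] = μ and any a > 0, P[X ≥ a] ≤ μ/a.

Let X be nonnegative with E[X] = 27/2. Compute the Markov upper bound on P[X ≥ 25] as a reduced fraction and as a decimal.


μ = E[X] = 27/2, a = 25.
Markov: P[X ≥ 25] ≤ μ/a = (27/2)/25 = 27/50.
Numerically: ≈ 0.540.
(Since a = 25 > μ = 13.500, the bound 27/50 is < 1 and informative.)

P[X ≥ 25] ≤ 27/50 ≈ 0.540.


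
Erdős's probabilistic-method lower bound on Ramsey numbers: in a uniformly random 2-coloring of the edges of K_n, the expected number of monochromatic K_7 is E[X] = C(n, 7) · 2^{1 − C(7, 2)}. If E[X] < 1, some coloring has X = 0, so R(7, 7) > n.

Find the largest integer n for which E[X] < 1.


We need C(n, 7) · 2^{1 − 21} < 1, i.e. C(n, 7) < 2^{21 − 1} = 1048576.
Check values of n near the boundary:
  n = 22: C(22, 7) = 170544; 170544 < 1048576? YES
  n = 23: C(23, 7) = 245157; 245157 < 1048576? YES
  n = 24: C(24, 7) = 346104; 346104 < 1048576? YES
  n = 25: C(25, 7) = 480700; 480700 < 1048576? YES
  n = 26: C(26, 7) = 657800; 657800 < 1048576? YES
  n = 27: C(27, 7) = 888030; 888030 < 1048576? YES
  n = 28: C(28, 7) = 1184040; 1184040 < 1048576? NO
The largest n with C(n, 7) < 1048576 is n = 27 (where E[X] = 444015/524288 ≈ 0.846891). Hence R(7, 7) > 27, i.e. R(7, 7) ≥ 28.

Largest n = 27; hence R(7, 7) > 27.


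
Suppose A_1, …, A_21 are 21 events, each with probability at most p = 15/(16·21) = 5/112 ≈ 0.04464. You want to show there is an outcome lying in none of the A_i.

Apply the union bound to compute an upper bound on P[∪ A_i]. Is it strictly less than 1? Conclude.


Union bound: P[∪_{i=1}^{21} A_i] ≤ Σ_i P[A_i] ≤ 21·p = 21·(5/112) = 15/16.
Numerically: 15/16 ≈ 0.93750.
Is 15/16 < 1? YES.
Since P[∪ A_i] ≤ 15/16 < 1, the complement has P[∩ A_i^c] ≥ 1 − 15/16 = 1/16 > 0, so some outcome avoids every A_i.

21·p = 15/16 ≈ 0.93750; existence CERTIFIED by the union bound.


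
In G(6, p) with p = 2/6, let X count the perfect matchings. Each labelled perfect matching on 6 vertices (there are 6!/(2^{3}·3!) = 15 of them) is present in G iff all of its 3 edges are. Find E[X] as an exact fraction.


K_6 has 6!/(2^{3}·3!) = 15 labelled perfect matchings.
For each such perfect matching H, let X_H = 1 if all 3 edges of H are present in G. Then P[X_H = 1] = p^{3} = (1/3)^{3} = 1/27.
Summing the indicators: E[X] = Σ_H E[X_H] = 15 · p^{3} = 15 · 1/27 = 5/9.
Numerically: E[X] ≈ 0.555556.

E[X] = 15 · (1/3)^{3} = 5/9 ≈ 0.555556.


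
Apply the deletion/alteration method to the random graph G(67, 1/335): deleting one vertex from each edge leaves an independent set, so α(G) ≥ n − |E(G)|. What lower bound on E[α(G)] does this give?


E[|E(G)|] = C(67, 2)·p = 2211 · (1/335) = 33/5.
E[α(G)] ≥ n − E[|E(G)|] = 67 − 33/5 = 302/5.
Numerically: ≈ 60.400000.
(This is only a lower bound; the true E[α(G)] may be larger.)

E[α(G)] ≥ 302/5 ≈ 60.400000.


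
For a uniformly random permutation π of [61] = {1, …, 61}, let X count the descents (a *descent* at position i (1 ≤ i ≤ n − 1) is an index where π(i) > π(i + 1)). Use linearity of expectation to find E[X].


Write X = Σ X_I over i = 1, …, 60, with X_I the indicator of one descent.
There are 60 indicators.
For each fixed i, the pair (π(i), π(i+1)) is a uniformly random ordered pair of distinct values from {1, …, 61}; by symmetry P[π(i) > π(i+1)] = 1/2.
By linearity: E[X] = 60 · (1/2) = (61 − 1) · (1/2) = 30 ≈ 30.0000.

E[X] = 30 = 30.0000.


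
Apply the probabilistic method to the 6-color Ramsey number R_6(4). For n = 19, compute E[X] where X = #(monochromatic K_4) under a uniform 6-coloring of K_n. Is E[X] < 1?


E[X] = C(19, 4) · 6^{1 − 6} = 3876 · 6^{−5} = 3876/7776.
As a reduced fraction: E[X] = 323/648 ≈ 0.498457.
Is E[X] < 1? YES.
Since E[X] < 1, there exists a 6-coloring of K_{19} with no monochromatic K_4; hence R_6(4) > 19.

E[X] = 323/648 ≈ 0.498457; E[X] < 1, so R_6(4) > 19.


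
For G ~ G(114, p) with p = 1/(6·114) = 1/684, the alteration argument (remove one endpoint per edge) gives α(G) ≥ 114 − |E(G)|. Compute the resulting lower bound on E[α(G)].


E[|E(G)|] = C(114, 2)·p = 6441 · (1/684) = 113/12.
E[α(G)] ≥ n − E[|E(G)|] = 114 − 113/12 = 1255/12.
Numerically: ≈ 104.583333.
(This is only a lower bound; the true E[α(G)] may be larger.)

E[α(G)] ≥ 1255/12 ≈ 104.583333.


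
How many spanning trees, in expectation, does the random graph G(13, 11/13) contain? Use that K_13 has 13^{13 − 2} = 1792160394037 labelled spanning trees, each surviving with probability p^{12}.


K_13 has 13^{13 − 2} = 1792160394037 labelled spanning trees.
For each such spanning tree H, let X_H = 1 if all 12 edges of H are present in G. Then P[X_H = 1] = p^{12} = (11/13)^{12} = 3138428376721/23298085122481.
By linearity: E[X] = Σ_H E[X_H] = 1792160394037 · p^{12} = 1792160394037 · 3138428376721/23298085122481 = 3138428376721/13.
Numerically: E[X] ≈ 2.4142e+11.

E[X] = 1792160394037 · (11/13)^{12} = 3138428376721/13 ≈ 2.4142e+11.


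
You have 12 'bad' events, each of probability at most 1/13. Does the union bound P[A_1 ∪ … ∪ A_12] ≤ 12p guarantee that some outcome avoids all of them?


Union bound: P[∪_{i=1}^{12} A_i] ≤ Σ_i P[A_i] ≤ 12·p = 12·(1/13) = 12/13.
Numerically: 12/13 ≈ 0.9231.
Is 12/13 < 1? YES.
Since P[∪ A_i] ≤ 12/13 < 1, the complement has P[∩ A_i^c] ≥ 1 − 12/13 = 1/13 > 0, so some outcome avoids every A_i.

12·p = 12/13 ≈ 0.9231; existence CERTIFIED by the union bound.


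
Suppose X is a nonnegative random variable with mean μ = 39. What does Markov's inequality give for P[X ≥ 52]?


μ = E[X] = 39, a = 52.
Markov: P[X ≥ 52] ≤ μ/a = (39)/52 = 3/4.
Numerically: ≈ 0.7500.
(Since a = 52 > μ = 39.0000, the bound 3/4 is < 1 and informative.)

P[X ≥ 52] ≤ 3/4 ≈ 0.7500.


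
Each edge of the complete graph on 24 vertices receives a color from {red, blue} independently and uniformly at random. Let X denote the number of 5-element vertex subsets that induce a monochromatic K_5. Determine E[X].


Let X = Σ_S X_S over the C(24, 5) = 42504 subsets S of size 5, where X_S = 1 if the K_5 on S is monochromatic.
For a fixed S, the K_5 on S has C(5, 2) = 10 edges. P[all 10 edges red] = (1/2)^10, and likewise for blue, so P[monochromatic] = 2·(1/2)^10 = 2^{1 − 10} = 1/512.
By linearity: E[X] = C(24, 5) · 2^{1 − 10} = 42504 · 1/512 = 5313/64.
Numerically: E[X] ≈ 83.0156.

E[X] = C(24,5)·2^(1−C(5,2)) = 5313/64 ≈ 83.0156.


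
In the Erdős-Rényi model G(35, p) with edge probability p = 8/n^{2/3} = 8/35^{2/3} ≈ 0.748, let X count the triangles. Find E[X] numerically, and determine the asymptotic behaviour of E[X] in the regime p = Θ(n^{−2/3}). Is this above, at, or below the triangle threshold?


Number of potential triangles: C(35, 3) = 6545.
Each occurs with probability p³ ≈ (0.748)³ ≈ 4.17959e-01.
By linearity: E[X] = C(35, 3)·p³ ≈ 6545 · 4.17959e-01 ≈ 2735.543.
Since α = 2/3 < 1, p = c/n^{2/3} ≫ 1/n is above the triangle threshold p ~ 1/n. Asymptotically E[X] ~ (c³/6)·n^{3(1−α)} = (8³/6)·n^{1} → ∞; triangles are abundant w.h.p.

E[X] ≈ 2735.543; in regime p = Θ(1/n^{2/3}) E[X] diverges (above the triangle threshold p ~ 1/n).


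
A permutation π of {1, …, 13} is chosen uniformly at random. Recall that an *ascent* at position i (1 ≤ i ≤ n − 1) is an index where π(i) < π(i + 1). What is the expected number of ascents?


Write X = Σ X_I over i = 1, …, 12, with X_I the indicator of one ascent.
There are 12 indicators.
For each fixed i, the pair (π(i), π(i+1)) is a uniformly random ordered pair of distinct values from {1, …, 13}; by symmetry P[π(i) < π(i+1)] = 1/2.
By linearity: E[X] = 12 · (1/2) = (13 − 1) · (1/2) = 6 ≈ 6.000000.

E[X] = 6 = 6.000000.


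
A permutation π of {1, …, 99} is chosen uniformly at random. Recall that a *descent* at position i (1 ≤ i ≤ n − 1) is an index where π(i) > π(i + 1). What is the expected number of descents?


Write X = Σ X_I over i = 1, …, 98, with X_I the indicator of one descent.
There are 98 indicators.
For each fixed i, the pair (π(i), π(i+1)) is a uniformly random ordered pair of distinct values from {1, …, 99}; by symmetry P[π(i) > π(i+1)] = 1/2.
By linearity: E[X] = 98 · (1/2) = (99 − 1) · (1/2) = 49 ≈ 49.000.

E[X] = 49 = 49.000.


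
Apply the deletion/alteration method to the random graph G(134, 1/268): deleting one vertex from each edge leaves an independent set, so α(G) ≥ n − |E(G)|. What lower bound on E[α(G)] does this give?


E[|E(G)|] = C(134, 2)·p = 8911 · (1/268) = 133/4.
E[α(G)] ≥ n − E[|E(G)|] = 134 − 133/4 = 403/4.
Numerically: ≈ 100.7500.
(This is only a lower bound; the true E[α(G)] may be larger.)

E[α(G)] ≥ 403/4 ≈ 100.7500.


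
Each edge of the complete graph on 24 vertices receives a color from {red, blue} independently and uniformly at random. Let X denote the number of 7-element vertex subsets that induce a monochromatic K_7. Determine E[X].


Let X = Σ_S X_S over the C(24, 7) = 346104 subsets S of size 7, where X_S = 1 if the K_7 on S is monochromatic.
For a fixed S, the K_7 on S has C(7, 2) = 21 edges. P[all 21 edges red] = (1/2)^21, and likewise for blue, so P[monochromatic] = 2·(1/2)^21 = 2^{1 − 21} = 1/1048576.
By linearity of expectation: E[X] = C(24, 7) · 2^{1 − 21} = 346104 · 1/1048576 = 43263/131072.
Numerically: E[X] ≈ 0.330070.

E[X] = C(24,7)·2^(1−C(7,2)) = 43263/131072 ≈ 0.330070.


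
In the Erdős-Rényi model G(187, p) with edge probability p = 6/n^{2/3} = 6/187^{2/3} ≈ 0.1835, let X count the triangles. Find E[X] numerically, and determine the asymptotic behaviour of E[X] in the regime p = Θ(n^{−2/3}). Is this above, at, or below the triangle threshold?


Number of potential triangles: C(187, 3) = 1072445.
Each occurs with probability p³ ≈ (0.1835)³ ≈ 6.176900e-03.
By linearity: E[X] = C(187, 3)·p³ ≈ 1072445 · 6.176900e-03 ≈ 6624.3850.
Since α = 2/3 < 1, p = c/n^{2/3} ≫ 1/n is above the triangle threshold p ~ 1/n. Asymptotically E[X] ~ (c³/6)·n^{3(1−α)} = (6³/6)·n^{1} → ∞; triangles are abundant w.h.p.

E[X] ≈ 6624.3850; in regime p = Θ(1/n^{2/3}) E[X] diverges (above the triangle threshold p ~ 1/n).


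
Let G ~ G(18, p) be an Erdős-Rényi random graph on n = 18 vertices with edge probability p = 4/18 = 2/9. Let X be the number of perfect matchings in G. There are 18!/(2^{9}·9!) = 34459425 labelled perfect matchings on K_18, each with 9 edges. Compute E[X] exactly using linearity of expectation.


K_18 has 18!/(2^{9}·9!) = 34459425 labelled perfect matchings.
For each such perfect matching H, let X_H = 1 if all 9 edges of H are present in G. Then P[X_H = 1] = p^{9} = (2/9)^{9} = 512/387420489.
By linearity of expectation: E[X] = Σ_H E[X_H] = 34459425 · p^{9} = 34459425 · 512/387420489 = 217817600/4782969.
Numerically: E[X] ≈ 45.54.

E[X] = 34459425 · (2/9)^{9} = 217817600/4782969 ≈ 45.54.


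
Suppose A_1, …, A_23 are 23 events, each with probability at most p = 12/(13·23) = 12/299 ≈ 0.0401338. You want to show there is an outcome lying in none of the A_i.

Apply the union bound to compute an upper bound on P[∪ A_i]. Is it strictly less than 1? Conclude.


Union bound: P[∪_{i=1}^{23} A_i] ≤ Σ_i P[A_i] ≤ 23·p = 23·(12/299) = 12/13.
Numerically: 12/13 ≈ 0.9230769.
Is 12/13 < 1? YES.
Since P[∪ A_i] ≤ 12/13 < 1, the complement has P[∩ A_i^c] ≥ 1 − 12/13 = 1/13 > 0, so some outcome avoids every A_i.

23·p = 12/13 ≈ 0.9230769; existence CERTIFIED by the union bound.


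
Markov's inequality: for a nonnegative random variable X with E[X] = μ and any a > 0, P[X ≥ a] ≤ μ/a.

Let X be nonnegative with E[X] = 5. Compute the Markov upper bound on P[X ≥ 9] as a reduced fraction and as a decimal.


μ = E[X] = 5, a = 9.
Markov: P[X ≥ 9] ≤ μ/a = (5)/9 = 5/9.
Numerically: ≈ 0.555556.
(Since a = 9 > μ = 5.000000, the bound 5/9 is < 1 and informative.)

P[X ≥ 9] ≤ 5/9 ≈ 0.555556.


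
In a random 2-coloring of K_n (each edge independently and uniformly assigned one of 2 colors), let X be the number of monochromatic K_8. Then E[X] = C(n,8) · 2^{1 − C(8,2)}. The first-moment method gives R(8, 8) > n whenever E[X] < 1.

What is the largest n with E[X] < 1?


We need C(n, 8) · 2^{1 − 28} < 1, i.e. C(n, 8) < 2^{28 − 1} = 134217728.
Check values of n near the boundary:
  n = 40: C(40, 8) = 76904685; 76904685 < 134217728? YES
  n = 41: C(41, 8) = 95548245; 95548245 < 134217728? YES
  n = 42: C(42, 8) = 118030185; 118030185 < 134217728? YES
  n = 43: C(43, 8) = 145008513; 145008513 < 134217728? NO
The largest n with C(n, 8) < 134217728 is n = 42 (where E[X] = 118030185/134217728 ≈ 0.8793934). Hence R(8, 8) > 42, i.e. R(8, 8) ≥ 43.

Largest n = 42; hence R(8, 8) > 42.


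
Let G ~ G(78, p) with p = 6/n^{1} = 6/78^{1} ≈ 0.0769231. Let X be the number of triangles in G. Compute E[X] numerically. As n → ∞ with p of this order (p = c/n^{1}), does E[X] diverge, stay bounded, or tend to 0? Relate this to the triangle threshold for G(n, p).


Number of potential triangles: C(78, 3) = 76076.
Each occurs with probability p³ ≈ (0.0769231)³ ≈ 4.55166136e-04.
By linearity: E[X] = C(78, 3)·p³ ≈ 76076 · 4.55166136e-04 ≈ 34.627219.
Here α = 1, so p = 6/n is exactly at the triangle threshold p ~ 1/n. Asymptotically E[X] → c³/6 = 6³/6 = 36 ≈ 36.000000, a bounded constant. In this regime the triangle count is asymptotically Poisson(c³/6).

E[X] ≈ 34.627219; in regime p = Θ(1/n^{1}) E[X] stays bounded (at the triangle threshold p ~ 1/n).


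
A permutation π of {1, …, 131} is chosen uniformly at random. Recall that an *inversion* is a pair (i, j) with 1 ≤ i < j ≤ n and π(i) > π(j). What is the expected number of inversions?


Write X = Σ X_I over the C(131, 2) = 8515 pairs i < j, with X_I the indicator of one inversion.
There are 8515 indicators.
For each fixed pair i < j, the values π(i) and π(j) are two distinct elements of {1, …, 131} in uniformly random order; by symmetry P[π(i) > π(j)] = 1/2.
By linearity: E[X] = 8515 · (1/2) = C(131, 2) · (1/2) = 8515/2 = 8515/2 ≈ 4257.500.

E[X] = 8515/2 = 4257.500.


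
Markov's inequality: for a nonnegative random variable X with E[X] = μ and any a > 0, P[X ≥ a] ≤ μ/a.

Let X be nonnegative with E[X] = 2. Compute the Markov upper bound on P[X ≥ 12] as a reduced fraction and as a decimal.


μ = E[X] = 2, a = 12.
Markov: P[X ≥ 12] ≤ μ/a = (2)/12 = 1/6.
Numerically: ≈ 0.167.
(Since a = 12 > μ = 2.000, the bound 1/6 is < 1 and informative.)

P[X ≥ 12] ≤ 1/6 ≈ 0.167.


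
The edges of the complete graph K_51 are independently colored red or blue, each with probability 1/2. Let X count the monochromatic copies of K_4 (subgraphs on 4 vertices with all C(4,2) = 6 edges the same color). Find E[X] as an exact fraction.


Let X = Σ_S X_S over the C(51, 4) = 249900 subsets S of size 4, where X_S = 1 if the K_4 on S is monochromatic.
For a fixed S, the K_4 on S has C(4, 2) = 6 edges. P[all 6 edges red] = (1/2)^6, and likewise for blue, so P[monochromatic] = 2·(1/2)^6 = 2^{1 − 6} = 1/32.
Summing: E[X] = C(51, 4) · 2^{1 − 6} = 249900 · 1/32 = 62475/8.
Numerically: E[X] ≈ 7809.3750.

E[X] = C(51,4)·2^(1−C(4,2)) = 62475/8 ≈ 7809.3750.


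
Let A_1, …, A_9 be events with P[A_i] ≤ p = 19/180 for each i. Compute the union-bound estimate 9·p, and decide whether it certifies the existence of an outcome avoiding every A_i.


Union bound: P[∪_{i=1}^{9} A_i] ≤ Σ_i P[A_i] ≤ 9·p = 9·(19/180) = 19/20.
Numerically: 19/20 ≈ 0.95000.
Is 19/20 < 1? YES.
Since P[∪ A_i] ≤ 19/20 < 1, the complement has P[∩ A_i^c] ≥ 1 − 19/20 = 1/20 > 0, so some outcome avoids every A_i.

9·p = 19/20 ≈ 0.95000; existence CERTIFIED by the union bound.


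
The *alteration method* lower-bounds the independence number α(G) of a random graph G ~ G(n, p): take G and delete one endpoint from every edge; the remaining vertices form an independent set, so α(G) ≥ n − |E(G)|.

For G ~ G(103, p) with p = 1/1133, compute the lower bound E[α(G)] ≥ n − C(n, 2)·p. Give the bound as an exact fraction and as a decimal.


E[|E(G)|] = C(103, 2)·p = 5253 · (1/1133) = 51/11.
E[α(G)] ≥ n − E[|E(G)|] = 103 − 51/11 = 1082/11.
Numerically: ≈ 98.36364.
(This is only a lower bound; the true E[α(G)] may be larger.)

E[α(G)] ≥ 1082/11 ≈ 98.36364.


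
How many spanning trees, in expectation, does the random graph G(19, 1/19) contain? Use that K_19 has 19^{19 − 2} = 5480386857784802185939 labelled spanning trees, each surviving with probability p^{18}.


K_19 has 19^{19 − 2} = 5480386857784802185939 labelled spanning trees.
For each such spanning tree H, let X_H = 1 if all 18 edges of H are present in G. Then P[X_H = 1] = p^{18} = (1/19)^{18} = 1/104127350297911241532841.
Summing the indicators: E[X] = Σ_H E[X_H] = 5480386857784802185939 · p^{18} = 5480386857784802185939 · 1/104127350297911241532841 = 1/19.
Numerically: E[X] ≈ 0.0526.

E[X] = 5480386857784802185939 · (1/19)^{18} = 1/19 ≈ 0.0526.


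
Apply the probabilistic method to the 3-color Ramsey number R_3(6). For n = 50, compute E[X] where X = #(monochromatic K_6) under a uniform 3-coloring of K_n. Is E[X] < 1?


E[X] = C(50, 6) · 3^{1 − 15} = 15890700 · 3^{−14} = 15890700/4782969.
As a reduced fraction: E[X] = 5296900/1594323 ≈ 3.3224.
Is E[X] < 1? NO.
Since E[X] ≥ 1, the first-moment bound is inconclusive at n = 50; it does NOT by itself certify R_3(6) > 50.

E[X] = 5296900/1594323 ≈ 3.3224; E[X] ≥ 1; first-moment method inconclusive here.


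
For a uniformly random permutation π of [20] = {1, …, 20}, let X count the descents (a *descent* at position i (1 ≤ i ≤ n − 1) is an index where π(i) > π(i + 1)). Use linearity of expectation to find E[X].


Write X = Σ X_I over i = 1, …, 19, with X_I the indicator of one descent.
There are 19 indicators.
For each fixed i, the pair (π(i), π(i+1)) is a uniformly random ordered pair of distinct values from {1, …, 20}; by symmetry P[π(i) > π(i+1)] = 1/2.
By linearity: E[X] = 19 · (1/2) = (20 − 1) · (1/2) = 19/2 ≈ 9.500000.

E[X] = 19/2 = 9.500000.


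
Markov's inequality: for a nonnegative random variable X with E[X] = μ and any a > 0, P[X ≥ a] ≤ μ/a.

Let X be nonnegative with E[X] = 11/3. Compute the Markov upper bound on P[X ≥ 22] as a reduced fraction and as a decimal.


μ = E[X] = 11/3, a = 22.
Markov: P[X ≥ 22] ≤ μ/a = (11/3)/22 = 1/6.
Numerically: ≈ 0.166667.
(Since a = 22 > μ = 3.666667, the bound 1/6 is < 1 and informative.)

P[X ≥ 22] ≤ 1/6 ≈ 0.166667.


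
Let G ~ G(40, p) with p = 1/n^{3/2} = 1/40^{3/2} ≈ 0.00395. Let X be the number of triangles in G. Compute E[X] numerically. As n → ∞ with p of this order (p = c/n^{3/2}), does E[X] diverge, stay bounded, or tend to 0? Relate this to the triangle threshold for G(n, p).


Number of potential triangles: C(40, 3) = 9880.
Each occurs with probability p³ ≈ (0.00395)³ ≈ 6.17632e-08.
By linearity: E[X] = C(40, 3)·p³ ≈ 9880 · 6.17632e-08 ≈ 0.001.
Since α = 3/2 > 1, p = c/n^{3/2} = o(1/n) is below the triangle threshold p ~ 1/n. Asymptotically E[X] ~ (c³/6)·n^{3(1−α)} = (1³/6)·n^{-1.5} → 0, so by Markov's inequality G has no triangles w.h.p.

E[X] ≈ 0.001; in regime p = Θ(1/n^{3/2}) E[X] tends to 0 (below the triangle threshold p ~ 1/n).


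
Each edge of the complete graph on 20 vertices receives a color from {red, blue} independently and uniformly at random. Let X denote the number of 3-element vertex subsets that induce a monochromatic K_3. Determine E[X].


Let X = Σ_S X_S over the C(20, 3) = 1140 subsets S of size 3, where X_S = 1 if the K_3 on S is monochromatic.
For a fixed S, the K_3 on S has C(3, 2) = 3 edges. P[all 3 edges red] = (1/2)^3, and likewise for blue, so P[monochromatic] = 2·(1/2)^3 = 2^{1 − 3} = 1/4.
By linearity of expectation: E[X] = C(20, 3) · 2^{1 − 3} = 1140 · 1/4 = 285.
Numerically: E[X] ≈ 285.00000.

E[X] = C(20,3)·2^(1−C(3,2)) = 285 ≈ 285.00000.


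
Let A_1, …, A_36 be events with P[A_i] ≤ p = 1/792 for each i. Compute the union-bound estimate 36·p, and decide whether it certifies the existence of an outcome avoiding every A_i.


Union bound: P[∪_{i=1}^{36} A_i] ≤ Σ_i P[A_i] ≤ 36·p = 36·(1/792) = 1/22.
Numerically: 1/22 ≈ 0.0455.
Is 1/22 < 1? YES.
Since P[∪ A_i] ≤ 1/22 < 1, the complement has P[∩ A_i^c] ≥ 1 − 1/22 = 21/22 > 0, so some outcome avoids every A_i.

36·p = 1/22 ≈ 0.0455; existence CERTIFIED by the union bound.


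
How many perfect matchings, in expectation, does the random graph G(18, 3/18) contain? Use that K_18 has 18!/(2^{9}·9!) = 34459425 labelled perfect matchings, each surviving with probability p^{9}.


K_18 has 18!/(2^{9}·9!) = 34459425 labelled perfect matchings.
For each such perfect matching H, let X_H = 1 if all 9 edges of H are present in G. Then P[X_H = 1] = p^{9} = (1/6)^{9} = 1/10077696.
Summing the indicators: E[X] = Σ_H E[X_H] = 34459425 · p^{9} = 34459425 · 1/10077696 = 425425/124416.
Numerically: E[X] ≈ 3.42.

E[X] = 34459425 · (1/6)^{9} = 425425/124416 ≈ 3.42.


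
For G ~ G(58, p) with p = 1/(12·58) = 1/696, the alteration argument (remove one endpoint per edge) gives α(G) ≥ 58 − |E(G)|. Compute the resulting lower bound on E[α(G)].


E[|E(G)|] = C(58, 2)·p = 1653 · (1/696) = 19/8.
E[α(G)] ≥ n − E[|E(G)|] = 58 − 19/8 = 445/8.
Numerically: ≈ 55.625.
(This is only a lower bound; the true E[α(G)] may be larger.)

E[α(G)] ≥ 445/8 ≈ 55.625.


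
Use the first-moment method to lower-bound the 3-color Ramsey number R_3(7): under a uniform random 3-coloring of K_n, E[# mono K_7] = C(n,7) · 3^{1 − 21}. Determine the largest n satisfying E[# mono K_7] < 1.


We need C(n, 7) · 3^{1 − 21} < 1, i.e. C(n, 7) < 3^{21 − 1} = 3486784401.
Check values of n near the boundary:
  n = 80: C(80, 7) = 3176716400; 3176716400 < 3486784401? YES
  n = 81: C(81, 7) = 3477216600; 3477216600 < 3486784401? YES
  n = 82: C(82, 7) = 3801756816; 3801756816 < 3486784401? NO
The largest n with C(n, 7) < 3486784401 is n = 81 (where E[X] = 42928600/43046721 ≈ 0.997). Hence R_3(7) > 81, i.e. R_3(7) ≥ 82.

Largest n = 81; hence R_3(7) > 81.


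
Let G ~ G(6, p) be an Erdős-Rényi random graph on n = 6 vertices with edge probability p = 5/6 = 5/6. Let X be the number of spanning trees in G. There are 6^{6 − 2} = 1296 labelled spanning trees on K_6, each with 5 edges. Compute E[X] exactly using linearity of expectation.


K_6 has 6^{6 − 2} = 1296 labelled spanning trees.
For each such spanning tree H, let X_H = 1 if all 5 edges of H are present in G. Then P[X_H = 1] = p^{5} = (5/6)^{5} = 3125/7776.
By linearity: E[X] = Σ_H E[X_H] = 1296 · p^{5} = 1296 · 3125/7776 = 3125/6.
Numerically: E[X] ≈ 521.

E[X] = 1296 · (5/6)^{5} = 3125/6 ≈ 521.


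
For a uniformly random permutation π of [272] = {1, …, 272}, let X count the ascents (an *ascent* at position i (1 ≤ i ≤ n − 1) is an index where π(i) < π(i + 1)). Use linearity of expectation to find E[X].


Write X = Σ X_I over i = 1, …, 271, with X_I the indicator of one ascent.
There are 271 indicators.
For each fixed i, the pair (π(i), π(i+1)) is a uniformly random ordered pair of distinct values from {1, …, 272}; by symmetry P[π(i) < π(i+1)] = 1/2.
By linearity: E[X] = 271 · (1/2) = (272 − 1) · (1/2) = 271/2 ≈ 135.500.

E[X] = 271/2 = 135.500.


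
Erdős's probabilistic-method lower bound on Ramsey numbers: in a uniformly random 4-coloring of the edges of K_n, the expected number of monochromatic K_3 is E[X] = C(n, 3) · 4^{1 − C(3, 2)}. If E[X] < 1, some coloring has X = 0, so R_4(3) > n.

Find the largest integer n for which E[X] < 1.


We need C(n, 3) · 4^{1 − 3} < 1, i.e. C(n, 3) < 4^{3 − 1} = 16.
Check values of n near the boundary:
  n = 3: C(3, 3) = 1; 1 < 16? YES
  n = 4: C(4, 3) = 4; 4 < 16? YES
  n = 5: C(5, 3) = 10; 10 < 16? YES
  n = 6: C(6, 3) = 20; 20 < 16? NO
The largest n with C(n, 3) < 16 is n = 5 (where E[X] = 5/8 ≈ 0.6250). Hence R_4(3) > 5, i.e. R_4(3) ≥ 6.

Largest n = 5; hence R_4(3) > 5.


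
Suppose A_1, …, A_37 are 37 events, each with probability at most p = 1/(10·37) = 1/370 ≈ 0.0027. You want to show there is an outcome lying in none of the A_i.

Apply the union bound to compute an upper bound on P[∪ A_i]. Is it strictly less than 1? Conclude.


Union bound: P[∪_{i=1}^{37} A_i] ≤ Σ_i P[A_i] ≤ 37·p = 37·(1/370) = 1/10.
Numerically: 1/10 ≈ 0.1000.
Is 1/10 < 1? YES.
Since P[∪ A_i] ≤ 1/10 < 1, the complement has P[∩ A_i^c] ≥ 1 − 1/10 = 9/10 > 0, so some outcome avoids every A_i.

37·p = 1/10 ≈ 0.1000; existence CERTIFIED by the union bound.


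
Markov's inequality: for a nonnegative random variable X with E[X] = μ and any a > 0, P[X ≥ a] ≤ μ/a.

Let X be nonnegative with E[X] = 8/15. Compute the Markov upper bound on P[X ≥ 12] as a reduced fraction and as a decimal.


μ = E[X] = 8/15, a = 12.
Markov: P[X ≥ 12] ≤ μ/a = (8/15)/12 = 2/45.
Numerically: ≈ 0.044.
(Since a = 12 > μ = 0.533, the bound 2/45 is < 1 and informative.)

P[X ≥ 12] ≤ 2/45 ≈ 0.044.


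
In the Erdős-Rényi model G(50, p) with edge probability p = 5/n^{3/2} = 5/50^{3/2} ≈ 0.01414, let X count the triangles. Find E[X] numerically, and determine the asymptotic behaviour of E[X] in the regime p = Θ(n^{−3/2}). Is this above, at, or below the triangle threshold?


Number of potential triangles: C(50, 3) = 19600.
Each occurs with probability p³ ≈ (0.01414)³ ≈ 2.828427e-06.
By linearity: E[X] = C(50, 3)·p³ ≈ 19600 · 2.828427e-06 ≈ 0.0554.
Since α = 3/2 > 1, p = c/n^{3/2} = o(1/n) is below the triangle threshold p ~ 1/n. Asymptotically E[X] ~ (c³/6)·n^{3(1−α)} = (5³/6)·n^{-1.5} → 0, so by Markov's inequality G has no triangles w.h.p.

E[X] ≈ 0.0554; in regime p = Θ(1/n^{3/2}) E[X] tends to 0 (below the triangle threshold p ~ 1/n).


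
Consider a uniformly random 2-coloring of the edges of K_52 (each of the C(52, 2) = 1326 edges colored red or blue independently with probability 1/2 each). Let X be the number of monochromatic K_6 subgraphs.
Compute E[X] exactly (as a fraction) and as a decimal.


Let X = Σ_S X_S over the C(52, 6) = 20358520 subsets S of size 6, where X_S = 1 if the K_6 on S is monochromatic.
For a fixed S, the K_6 on S has C(6, 2) = 15 edges. P[all 15 edges red] = (1/2)^15, and likewise for blue, so P[monochromatic] = 2·(1/2)^15 = 2^{1 − 15} = 1/16384.
By linearity of expectation: E[X] = C(52, 6) · 2^{1 − 15} = 20358520 · 1/16384 = 2544815/2048.
Numerically: E[X] ≈ 1242.585449.

E[X] = C(52,6)·2^(1−C(6,2)) = 2544815/2048 ≈ 1242.585449.


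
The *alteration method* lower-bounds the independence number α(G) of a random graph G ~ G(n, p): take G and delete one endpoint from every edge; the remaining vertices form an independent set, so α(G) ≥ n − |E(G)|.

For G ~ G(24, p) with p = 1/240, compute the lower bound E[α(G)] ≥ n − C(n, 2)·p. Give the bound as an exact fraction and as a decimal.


E[|E(G)|] = C(24, 2)·p = 276 · (1/240) = 23/20.
E[α(G)] ≥ n − E[|E(G)|] = 24 − 23/20 = 457/20.
Numerically: ≈ 22.850.
(This is only a lower bound; the true E[α(G)] may be larger.)

E[α(G)] ≥ 457/20 ≈ 22.850.


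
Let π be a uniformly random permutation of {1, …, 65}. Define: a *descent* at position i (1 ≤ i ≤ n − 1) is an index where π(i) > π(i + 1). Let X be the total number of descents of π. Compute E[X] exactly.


Write X = Σ X_I over i = 1, …, 64, with X_I the indicator of one descent.
There are 64 indicators.
For each fixed i, the pair (π(i), π(i+1)) is a uniformly random ordered pair of distinct values from {1, …, 65}; by symmetry P[π(i) > π(i+1)] = 1/2.
By linearity: E[X] = 64 · (1/2) = (65 − 1) · (1/2) = 32 ≈ 32.000000.

E[X] = 32 = 32.000000.


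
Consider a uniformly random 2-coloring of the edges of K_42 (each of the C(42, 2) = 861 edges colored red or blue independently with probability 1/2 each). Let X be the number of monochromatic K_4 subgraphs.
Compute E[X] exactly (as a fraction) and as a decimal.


Let X = Σ_S X_S over the C(42, 4) = 111930 subsets S of size 4, where X_S = 1 if the K_4 on S is monochromatic.
For a fixed S, the K_4 on S has C(4, 2) = 6 edges. P[all 6 edges red] = (1/2)^6, and likewise for blue, so P[monochromatic] = 2·(1/2)^6 = 2^{1 − 6} = 1/32.
By linearity: E[X] = C(42, 4) · 2^{1 − 6} = 111930 · 1/32 = 55965/16.
Numerically: E[X] ≈ 3497.8125.

E[X] = C(42,4)·2^(1−C(4,2)) = 55965/16 ≈ 3497.8125.


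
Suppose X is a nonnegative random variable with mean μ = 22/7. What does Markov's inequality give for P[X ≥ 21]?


μ = E[X] = 22/7, a = 21.
Markov: P[X ≥ 21] ≤ μ/a = (22/7)/21 = 22/147.
Numerically: ≈ 0.14966.
(Since a = 21 > μ = 3.14286, the bound 22/147 is < 1 and informative.)

P[X ≥ 21] ≤ 22/147 ≈ 0.14966.


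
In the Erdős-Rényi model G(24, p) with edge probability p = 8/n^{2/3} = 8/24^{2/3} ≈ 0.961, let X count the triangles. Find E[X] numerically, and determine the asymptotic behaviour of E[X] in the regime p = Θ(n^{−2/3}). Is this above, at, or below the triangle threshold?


Number of potential triangles: C(24, 3) = 2024.
Each occurs with probability p³ ≈ (0.961)³ ≈ 8.88889e-01.
By linearity: E[X] = C(24, 3)·p³ ≈ 2024 · 8.88889e-01 ≈ 1799.111.
Since α = 2/3 < 1, p = c/n^{2/3} ≫ 1/n is above the triangle threshold p ~ 1/n. Asymptotically E[X] ~ (c³/6)·n^{3(1−α)} = (8³/6)·n^{1} → ∞; triangles are abundant w.h.p.

E[X] ≈ 1799.111; in regime p = Θ(1/n^{2/3}) E[X] diverges (above the triangle threshold p ~ 1/n).
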